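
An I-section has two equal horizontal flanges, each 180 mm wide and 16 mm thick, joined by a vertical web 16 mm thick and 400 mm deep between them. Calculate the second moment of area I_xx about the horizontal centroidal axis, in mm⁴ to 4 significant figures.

Treat the section as a set of non-overlapping primitives; coordinates are from the bounding-box lower-left.
Bottom flange: 180 × 16, A = 2 880 mm², y = 8 mm, Ī = 61 440 mm⁴.
Web: 16 × 400, A = 6 400 mm², y = 216 mm, Ī = 85 333 333 mm⁴.
Top flange: 180 × 16, A = 2 880 mm², y = 424 mm, Ī = 61 440 mm⁴.
By symmetry the centroid is at mid-height, ȳ = 216 mm.
Transfer each piece to the horizontal centroidal axis using Ī + A·d² with d = y − 216:
  bottom flange: d = -208 mm → contributes +124 661 760 mm⁴
  web: d = 0 mm → contributes +85 333 333 mm⁴
  top flange: d = 208 mm → contributes +124 661 760 mm⁴
Total I = 334 656 853 mm⁴.

I_xx ≈ 3.347 × 10⁸ mm⁴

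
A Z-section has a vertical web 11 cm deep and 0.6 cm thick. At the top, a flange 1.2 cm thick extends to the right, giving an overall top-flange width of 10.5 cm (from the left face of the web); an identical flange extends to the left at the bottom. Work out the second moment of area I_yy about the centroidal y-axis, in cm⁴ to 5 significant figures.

I_yy ≈ 849.14 cm⁴

Treat the section as a set of non-overlapping primitives; coordinates are from the bounding-box lower-left.
Web: 0.6 × 11, A = 6.6 cm², x = 10.2 cm, Ī = 0.198 cm⁴.
Top flange (beyond web): 9.9 × 1.2, A = 11.88 cm², x = 15.45 cm, Ī = 97.0299 cm⁴.
Bottom flange (beyond web): 9.9 × 1.2, A = 11.88 cm², x = 4.95 cm, Ī = 97.0299 cm⁴.
Centroid: x̄ = ΣA·x / ΣA = 10.2 cm.
Transfer each piece to the centroidal y-axis using Ī + A·d² with d = x − 10.2:
  web: d = 0 cm → contributes +0.198 cm⁴
  top flange (beyond web): d = 5.25 cm → contributes +424.4724 cm⁴
  bottom flange (beyond web): d = -5.25 cm → contributes +424.4724 cm⁴
Total I = 849.1428 cm⁴.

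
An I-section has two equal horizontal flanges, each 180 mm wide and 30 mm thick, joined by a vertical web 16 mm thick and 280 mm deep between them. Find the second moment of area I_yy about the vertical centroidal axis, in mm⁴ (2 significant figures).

Decompose the section into non-overlapping parts with the origin at the bottom-left of its bounding rectangle.
Bottom flange: 180 × 30, A = 5 400 mm², x = 90 mm, Ī = 14 580 000 mm⁴.
Web: 16 × 280, A = 4 480 mm², x = 90 mm, Ī = 95 573 mm⁴.
Top flange: 180 × 30, A = 5 400 mm², x = 90 mm, Ī = 14 580 000 mm⁴.
By symmetry the centroid is at mid-width, x̄ = 90 mm.
All pieces are centred on the vertical centroidal axis, so I = ΣĪ = 29 255 573 mm⁴.

I_yy ≈ 2.9 × 10⁷ mm⁴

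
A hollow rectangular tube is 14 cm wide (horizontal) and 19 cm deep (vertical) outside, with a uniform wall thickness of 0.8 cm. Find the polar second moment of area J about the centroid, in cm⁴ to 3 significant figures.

J ≈ 4140 cm⁴

Split into non-overlapping primitives; take the origin at the lower-left of the bounding box.
Outer rectangle: 14 × 19, A = 266 cm², y = 9.5 cm, Ī = 8002.2 cm⁴.
Inner void (subtracted): 12.4 × 17.4, A = 215.76 cm², y = 9.5 cm, Ī = 5443.6 cm⁴.
By symmetry the centroid is at mid-height, ȳ = 9.5 cm.
All pieces are centred on the centroidal x-axis, so I = ΣĪ (holes subtracted) = 2558.5 cm⁴.
Repeating about the centroidal y-axis gives I_y = 1580.1 cm⁴.
Polar second moment: J = I_x + I_y = 4138.6 cm⁴.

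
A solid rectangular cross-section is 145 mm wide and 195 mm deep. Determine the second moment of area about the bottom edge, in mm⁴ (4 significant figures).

I_base ≈ 3.584 × 10⁸ mm⁴

The section: 145 × 195, A = 28 275 mm², y = 97.5 mm, Ī = 89 596 406 mm⁴.
Transfer it to a horizontal axis along the bottom face using Ī + A·d² with d = y − 0:
  the section: d = 97.5 mm → contributes +358 385 625 mm⁴
Total I = 358 385 625 mm⁴.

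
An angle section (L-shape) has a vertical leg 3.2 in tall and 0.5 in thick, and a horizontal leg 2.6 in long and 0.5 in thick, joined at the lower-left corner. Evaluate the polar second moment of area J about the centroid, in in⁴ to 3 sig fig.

J ≈ 4.03 in⁴

Treat the section as a set of non-overlapping primitives; coordinates are from the bounding-box lower-left.
Vertical leg: 0.5 × 3.2, A = 1.6 in², y = 1.6 in, Ī = 1.3653 in⁴.
Horizontal leg (remainder): 2.1 × 0.5, A = 1.05 in², y = 0.25 in, Ī = 0.021875 in⁴.
Centroid: ȳ = ΣA·y / ΣA = 1.0651 in.
Transfer each piece to the centroidal x-axis using Ī + A·d² with d = y − 1.0651:
  vertical leg: d = 0.53491 in → contributes +1.8231 in⁴
  horizontal leg (remainder): d = -0.81509 in → contributes +0.71947 in⁴
Total I = 2.5426 in⁴.
For the y-axis: x̄ = 0.76509 in.
Repeating about the centroidal y-axis gives I_y = 1.4906 in⁴.
Polar second moment: J = I_x + I_y = 4.0332 in⁴.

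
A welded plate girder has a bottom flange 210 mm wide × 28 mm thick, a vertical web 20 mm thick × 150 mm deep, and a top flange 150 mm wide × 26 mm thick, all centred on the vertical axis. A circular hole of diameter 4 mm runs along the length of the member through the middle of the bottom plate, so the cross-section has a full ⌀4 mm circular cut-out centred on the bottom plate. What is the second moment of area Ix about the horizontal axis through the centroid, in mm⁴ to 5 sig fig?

Ix ≈ 8.0397 × 10⁷ mm⁴

Decompose the section into non-overlapping parts with the origin at the bottom-left of its bounding rectangle.
Bottom plate: 210 × 28, A = 5 880 mm², y = 14 mm, Ī = 384 160 mm⁴.
Web plate: 20 × 150, A = 3 000 mm², y = 103 mm, Ī = 5 625 000 mm⁴.
Top plate: 150 × 26, A = 3 900 mm², y = 191 mm, Ī = 219 700 mm⁴.
Hole (subtracted): ⌀4, A = 12.56637 mm², y = 14 mm, Ī = 12.56637 mm⁴.
Centroid: ȳ = ΣA·y / ΣA = 88.97983 mm.
Transfer each piece to the horizontal axis through the centroid using Ī + A·d² with d = y − 88.97983:
  bottom plate: d = -74.97983 mm → contributes +33 441 372 mm⁴
  web plate: d = 14.02017 mm → contributes +6 214 696 mm⁴
  top plate: d = 102.0202 mm → contributes +40 811 349 mm⁴
  hole: d = -74.97983 mm → contributes −70660.39 mm⁴
Total I = 80 396 756 mm⁴.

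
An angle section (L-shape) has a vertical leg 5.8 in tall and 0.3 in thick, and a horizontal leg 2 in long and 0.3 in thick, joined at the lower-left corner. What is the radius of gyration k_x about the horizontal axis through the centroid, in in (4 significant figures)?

k_x ≈ 1.870 in

Break the section into simple shapes (no overlaps), measuring from the bottom-left corner of the bounding box.
Vertical leg: 0.3 × 5.8, A = 1.74 in², y = 2.9 in, Ī = 4.8778 in⁴.
Horizontal leg (remainder): 1.7 × 0.3, A = 0.51 in², y = 0.15 in, Ī = 0.003825 in⁴.
Centroid: ȳ = ΣA·y / ΣA = 2.27667 in.
Transfer each piece to the horizontal axis through the centroid using Ī + A·d² with d = y − 2.27667:
  vertical leg: d = 0.623333 in → contributes +5.55387 in⁴
  horizontal leg (remainder): d = -2.12667 in → contributes +2.31041 in⁴
Total I = 7.86428 in⁴.
Radius of gyration: k = √(I/A) = √(7.86428 / 2.25) = 1.86955 in.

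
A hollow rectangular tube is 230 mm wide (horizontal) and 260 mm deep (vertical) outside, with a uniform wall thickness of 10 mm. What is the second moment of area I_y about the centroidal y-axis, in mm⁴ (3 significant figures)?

I_y ≈ 7.84 × 10⁷ mm⁴

Break the section into simple shapes (no overlaps), measuring from the bottom-left corner of the bounding box.
Outer rectangle: 230 × 260, A = 59 800 mm², x = 115 mm, Ī = 263 618 333 mm⁴.
Inner void (subtracted): 210 × 240, A = 50 400 mm², x = 115 mm, Ī = 185 220 000 mm⁴.
By symmetry the centroid is at mid-width, x̄ = 115 mm.
All pieces are centred on the centroidal y-axis, so I = ΣĪ (holes subtracted) = 78 398 333 mm⁴.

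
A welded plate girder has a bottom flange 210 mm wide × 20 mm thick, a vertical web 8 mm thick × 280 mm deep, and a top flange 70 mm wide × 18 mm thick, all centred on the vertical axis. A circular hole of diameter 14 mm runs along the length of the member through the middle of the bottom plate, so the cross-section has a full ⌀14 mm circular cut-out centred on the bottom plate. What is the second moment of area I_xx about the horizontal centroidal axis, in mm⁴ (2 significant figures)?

I_xx ≈ 1.1 × 10⁸ mm⁴

Treat the section as a set of non-overlapping primitives; coordinates are from the bounding-box lower-left.
Bottom plate: 210 × 20, A = 4 200 mm², y = 10 mm, Ī = 140 000 mm⁴.
Web plate: 8 × 280, A = 2 240 mm², y = 160 mm, Ī = 14 634 667 mm⁴.
Top plate: 70 × 18, A = 1 260 mm², y = 309 mm, Ī = 34 020 mm⁴.
Hole (subtracted): ⌀14, A = 153.9 mm², y = 10 mm, Ī = 1 886 mm⁴.
Centroid: ȳ = ΣA·y / ΣA = 104.5 mm.
Transfer each piece to the horizontal centroidal axis using Ī + A·d² with d = y − 104.5:
  bottom plate: d = -94.45 mm → contributes +37 608 890 mm⁴
  web plate: d = 55.55 mm → contributes +21 546 388 mm⁴
  top plate: d = 204.5 mm → contributes +52 752 318 mm⁴
  hole: d = -94.45 mm → contributes −1 375 192 mm⁴
Total I = 110 532 403 mm⁴.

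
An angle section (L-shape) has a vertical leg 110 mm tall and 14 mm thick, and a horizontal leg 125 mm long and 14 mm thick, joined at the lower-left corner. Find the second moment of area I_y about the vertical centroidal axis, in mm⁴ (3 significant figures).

Break the section into simple shapes (no overlaps), measuring from the bottom-left corner of the bounding box.
Vertical leg: 14 × 110, A = 1 540 mm², x = 7 mm, Ī = 25 153 mm⁴.
Horizontal leg (remainder): 111 × 14, A = 1 554 mm², x = 69.5 mm, Ī = 1 595 570 mm⁴.
Centroid: x̄ = ΣA·x / ΣA = 38.391 mm.
Transfer each piece to the vertical centroidal axis using Ī + A·d² with d = x − 38.391:
  vertical leg: d = -31.391 mm → contributes +1 542 700 mm⁴
  horizontal leg (remainder): d = 31.109 mm → contributes +3 099 445 mm⁴
Total I = 4 642 145 mm⁴.

I_y ≈ 4.64 × 10⁶ mm⁴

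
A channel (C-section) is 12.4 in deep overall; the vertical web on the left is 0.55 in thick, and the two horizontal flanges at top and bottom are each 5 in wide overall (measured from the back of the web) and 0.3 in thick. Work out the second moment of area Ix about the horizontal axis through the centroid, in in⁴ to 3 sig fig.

Treat the section as a set of non-overlapping primitives; coordinates are from the bounding-box lower-left.
Web: 0.55 × 12.4, A = 6.82 in², y = 6.2 in, Ī = 87.387 in⁴.
Top flange (beyond web): 4.45 × 0.3, A = 1.335 in², y = 12.25 in, Ī = 0.010013 in⁴.
Bottom flange (beyond web): 4.45 × 0.3, A = 1.335 in², y = 0.15 in, Ī = 0.010013 in⁴.
By symmetry the centroid is at mid-height, ȳ = 6.2 in.
Transfer each piece to the horizontal axis through the centroid using Ī + A·d² with d = y − 6.2:
  web: d = 0 in → contributes +87.387 in⁴
  top flange (beyond web): d = 6.05 in → contributes +48.874 in⁴
  bottom flange (beyond web): d = -6.05 in → contributes +48.874 in⁴
Total I = 185.14 in⁴.

Ix ≈ 185 in⁴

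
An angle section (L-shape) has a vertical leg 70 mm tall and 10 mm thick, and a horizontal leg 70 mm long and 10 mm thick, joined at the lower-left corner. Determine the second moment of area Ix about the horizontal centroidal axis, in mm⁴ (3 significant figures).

Split into non-overlapping primitives; take the origin at the lower-left of the bounding box.
Vertical leg: 10 × 70, A = 700 mm², y = 35 mm, Ī = 285 833 mm⁴.
Horizontal leg (remainder): 60 × 10, A = 600 mm², y = 5 mm, Ī = 5 000 mm⁴.
Centroid: ȳ = ΣA·y / ΣA = 21.154 mm.
Transfer each piece to the horizontal centroidal axis using Ī + A·d² with d = y − 21.154:
  vertical leg: d = 13.846 mm → contributes +420 035 mm⁴
  horizontal leg (remainder): d = -16.154 mm → contributes +161 568 mm⁴
Total I = 581 603 mm⁴.

Ix ≈ 5.82 × 10⁵ mm⁴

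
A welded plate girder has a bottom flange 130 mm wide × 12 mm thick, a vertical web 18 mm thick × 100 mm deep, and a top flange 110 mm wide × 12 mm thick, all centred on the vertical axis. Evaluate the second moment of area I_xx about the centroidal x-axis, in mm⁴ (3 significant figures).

Decompose the section into non-overlapping parts with the origin at the bottom-left of its bounding rectangle.
Bottom plate: 130 × 12, A = 1 560 mm², y = 6 mm, Ī = 18 720 mm⁴.
Web plate: 18 × 100, A = 1 800 mm², y = 62 mm, Ī = 1 500 000 mm⁴.
Top plate: 110 × 12, A = 1 320 mm², y = 118 mm, Ī = 15 840 mm⁴.
Centroid: ȳ = ΣA·y / ΣA = 59.128 mm.
Transfer each piece to the centroidal x-axis using Ī + A·d² with d = y − 59.128:
  bottom plate: d = -53.128 mm → contributes +4 421 986 mm⁴
  web plate: d = 2.8718 mm → contributes +1 514 845 mm⁴
  top plate: d = 58.872 mm → contributes +4 590 812 mm⁴
Total I = 10 527 643 mm⁴.

I_xx ≈ 1.05 × 10⁷ mm⁴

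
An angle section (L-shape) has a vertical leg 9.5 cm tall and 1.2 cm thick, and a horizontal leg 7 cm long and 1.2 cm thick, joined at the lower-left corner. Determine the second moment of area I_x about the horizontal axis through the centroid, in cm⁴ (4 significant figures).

I_x ≈ 161.0 cm⁴

Decompose the section into non-overlapping parts with the origin at the bottom-left of its bounding rectangle.
Vertical leg: 1.2 × 9.5, A = 11.4 cm², y = 4.75 cm, Ī = 85.7375 cm⁴.
Horizontal leg (remainder): 5.8 × 1.2, A = 6.96 cm², y = 0.6 cm, Ī = 0.8352 cm⁴.
Centroid: ȳ = ΣA·y / ΣA = 3.1768 cm.
Transfer each piece to the horizontal axis through the centroid using Ī + A·d² with d = y − 3.1768:
  vertical leg: d = 1.5732 cm → contributes +113.952 cm⁴
  horizontal leg (remainder): d = -2.5768 cm → contributes +47.0488 cm⁴
Total I = 161.001 cm⁴.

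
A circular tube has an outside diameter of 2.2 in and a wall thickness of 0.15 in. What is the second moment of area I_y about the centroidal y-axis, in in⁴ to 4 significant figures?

Decompose the section into non-overlapping parts with the origin at the bottom-left of its bounding rectangle.
Outer circle: ⌀2.2, A = 3.80133 in², x = 1.1 in, Ī = 1.1499 in⁴.
Bore (subtracted): ⌀1.9, A = 2.83529 in², x = 1.1 in, Ī = 0.639712 in⁴.
By symmetry the centroid is at mid-width, x̄ = 1.1 in.
All pieces are centred on the centroidal y-axis, so I = ΣĪ (holes subtracted) = 0.51019 in⁴.

I_y ≈ 0.5102 in⁴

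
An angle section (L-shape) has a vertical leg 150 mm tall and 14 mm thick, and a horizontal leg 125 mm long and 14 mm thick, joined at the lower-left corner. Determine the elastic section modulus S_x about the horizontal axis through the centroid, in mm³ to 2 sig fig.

S_x ≈ 7.8 × 10⁴ mm³

Decompose the section into non-overlapping parts with the origin at the bottom-left of its bounding rectangle.
Vertical leg: 14 × 150, A = 2 100 mm², y = 75 mm, Ī = 3 937 500 mm⁴.
Horizontal leg (remainder): 111 × 14, A = 1 554 mm², y = 7 mm, Ī = 25 382 mm⁴.
Centroid: ȳ = ΣA·y / ΣA = 46.08 mm.
Transfer each piece to the horizontal axis through the centroid using Ī + A·d² with d = y − 46.08:
  vertical leg: d = 28.92 mm → contributes +5 693 814 mm⁴
  horizontal leg (remainder): d = -39.08 mm → contributes +2 398 779 mm⁴
Total I = 8 092 592 mm⁴.
Extreme fibre distance c = 103.9 mm; S = I/c = 77 874 mm³.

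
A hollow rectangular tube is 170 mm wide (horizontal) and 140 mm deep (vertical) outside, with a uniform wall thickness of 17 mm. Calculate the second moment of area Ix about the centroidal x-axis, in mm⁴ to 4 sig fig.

Ix ≈ 2.538 × 10⁷ mm⁴

Decompose the section into non-overlapping parts with the origin at the bottom-left of its bounding rectangle.
Outer rectangle: 170 × 140, A = 23 800 mm², y = 70 mm, Ī = 38 873 333 mm⁴.
Inner void (subtracted): 136 × 106, A = 14 416 mm², y = 70 mm, Ī = 13 498 181 mm⁴.
By symmetry the centroid is at mid-height, ȳ = 70 mm.
All pieces are centred on the centroidal x-axis, so I = ΣĪ (holes subtracted) = 25 375 152 mm⁴.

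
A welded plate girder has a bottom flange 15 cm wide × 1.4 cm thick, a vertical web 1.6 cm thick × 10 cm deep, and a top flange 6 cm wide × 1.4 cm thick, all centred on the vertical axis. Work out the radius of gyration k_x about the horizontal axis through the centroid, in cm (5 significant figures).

Decompose the section into non-overlapping parts with the origin at the bottom-left of its bounding rectangle.
Bottom plate: 15 × 1.4, A = 21 cm², y = 0.7 cm, Ī = 3.43 cm⁴.
Web plate: 1.6 × 10, A = 16 cm², y = 6.4 cm, Ī = 133.3333 cm⁴.
Top plate: 6 × 1.4, A = 8.4 cm², y = 12.1 cm, Ī = 1.372 cm⁴.
Centroid: ȳ = ΣA·y / ΣA = 4.818062 cm.
Transfer each piece to the horizontal axis through the centroid using Ī + A·d² with d = y − 4.818062:
  bottom plate: d = -4.118062 cm → contributes +359.5571 cm⁴
  web plate: d = 1.581938 cm → contributes +173.3738 cm⁴
  top plate: d = 7.281938 cm → contributes +446.7957 cm⁴
Total I = 979.7265 cm⁴.
Radius of gyration: k = √(I/A) = √(979.7265 / 45.4) = 4.645415 cm.

k_x ≈ 4.6454 cm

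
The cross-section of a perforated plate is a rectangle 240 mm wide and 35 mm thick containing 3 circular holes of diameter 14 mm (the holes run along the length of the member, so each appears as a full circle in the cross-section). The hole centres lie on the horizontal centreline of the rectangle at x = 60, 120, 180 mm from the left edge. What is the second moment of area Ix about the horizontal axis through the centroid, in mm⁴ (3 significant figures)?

Ix ≈ 8.52 × 10⁵ mm⁴

Decompose the section into non-overlapping parts with the origin at the bottom-left of its bounding rectangle.
Plate: 240 × 35, A = 8 400 mm², y = 17.5 mm, Ī = 857 500 mm⁴.
Hole 1 (subtracted): ⌀14, A = 153.94 mm², y = 17.5 mm, Ī = 1885.7 mm⁴.
Hole 2 (subtracted): ⌀14, A = 153.94 mm², y = 17.5 mm, Ī = 1885.7 mm⁴.
Hole 3 (subtracted): ⌀14, A = 153.94 mm², y = 17.5 mm, Ī = 1885.7 mm⁴.
By symmetry the centroid is at mid-height, ȳ = 17.5 mm.
All pieces are centred on the horizontal axis through the centroid, so I = ΣĪ (holes subtracted) = 851 843 mm⁴.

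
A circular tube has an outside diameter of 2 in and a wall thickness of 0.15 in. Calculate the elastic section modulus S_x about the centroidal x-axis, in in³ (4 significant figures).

S_x ≈ 0.3754 in³

Break the section into simple shapes (no overlaps), measuring from the bottom-left corner of the bounding box.
Outer circle: ⌀2, A = 3.14159 in², y = 1 in, Ī = 0.785398 in⁴.
Bore (subtracted): ⌀1.7, A = 2.2698 in², y = 1 in, Ī = 0.409983 in⁴.
By symmetry the centroid is at mid-height, ȳ = 1 in.
All pieces are centred on the centroidal x-axis, so I = ΣĪ (holes subtracted) = 0.375415 in⁴.
Extreme fibre distance c = 1 in; S = I/c = 0.375415 in³.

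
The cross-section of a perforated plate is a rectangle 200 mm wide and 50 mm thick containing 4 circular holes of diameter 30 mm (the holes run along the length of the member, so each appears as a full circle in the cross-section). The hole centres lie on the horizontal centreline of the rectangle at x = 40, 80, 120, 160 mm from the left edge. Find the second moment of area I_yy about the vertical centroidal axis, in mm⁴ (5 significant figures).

I_yy ≈ 2.7519 × 10⁷ mm⁴

Treat the section as a set of non-overlapping primitives; coordinates are from the bounding-box lower-left.
Plate: 200 × 50, A = 10 000 mm², x = 100 mm, Ī = 33 333 333 mm⁴.
Hole 1 (subtracted): ⌀30, A = 706.8583 mm², x = 40 mm, Ī = 39760.78 mm⁴.
Hole 2 (subtracted): ⌀30, A = 706.8583 mm², x = 80 mm, Ī = 39760.78 mm⁴.
Hole 3 (subtracted): ⌀30, A = 706.8583 mm², x = 120 mm, Ī = 39760.78 mm⁴.
Hole 4 (subtracted): ⌀30, A = 706.8583 mm², x = 160 mm, Ī = 39760.78 mm⁴.
By symmetry the centroid is at mid-width, x̄ = 100 mm.
Transfer each piece to the vertical centroidal axis using Ī + A·d² with d = x − 100:
  plate: d = 0 mm → contributes +33 333 333 mm⁴
  hole 1: d = -60 mm → contributes −2 584 451 mm⁴
  hole 2: d = -20 mm → contributes −322504.1 mm⁴
  hole 3: d = 20 mm → contributes −322504.1 mm⁴
  hole 4: d = 60 mm → contributes −2 584 451 mm⁴
Total I = 27 519 423 mm⁴.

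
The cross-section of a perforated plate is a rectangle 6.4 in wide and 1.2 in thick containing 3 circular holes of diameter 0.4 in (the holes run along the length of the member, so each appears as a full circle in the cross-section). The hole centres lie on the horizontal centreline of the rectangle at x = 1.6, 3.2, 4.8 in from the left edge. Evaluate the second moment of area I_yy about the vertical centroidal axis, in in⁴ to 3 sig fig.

Split into non-overlapping primitives; take the origin at the lower-left of the bounding box.
Plate: 6.4 × 1.2, A = 7.68 in², x = 3.2 in, Ī = 26.214 in⁴.
Hole 1 (subtracted): ⌀0.4, A = 0.12566 in², x = 1.6 in, Ī = 0.0012566 in⁴.
Hole 2 (subtracted): ⌀0.4, A = 0.12566 in², x = 3.2 in, Ī = 0.0012566 in⁴.
Hole 3 (subtracted): ⌀0.4, A = 0.12566 in², x = 4.8 in, Ī = 0.0012566 in⁴.
By symmetry the centroid is at mid-width, x̄ = 3.2 in.
Transfer each piece to the vertical centroidal axis using Ī + A·d² with d = x − 3.2:
  plate: d = 0 in → contributes +26.214 in⁴
  hole 1: d = -1.6 in → contributes −0.32296 in⁴
  hole 2: d = 0 in → contributes −0.0012566 in⁴
  hole 3: d = 1.6 in → contributes −0.32296 in⁴
Total I = 25.567 in⁴.

I_yy ≈ 25.6 in⁴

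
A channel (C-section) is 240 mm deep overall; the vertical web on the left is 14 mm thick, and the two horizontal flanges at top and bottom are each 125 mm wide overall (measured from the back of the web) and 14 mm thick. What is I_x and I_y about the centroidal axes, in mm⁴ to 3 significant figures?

I_x ≈ 5.59 × 10⁷ mm⁴, I_y ≈ 9.55 × 10⁶ mm⁴

Split into non-overlapping primitives; take the origin at the lower-left of the bounding box.
Web: 14 × 240, A = 3 360 mm², y = 120 mm, Ī = 16 128 000 mm⁴.
Top flange (beyond web): 111 × 14, A = 1 554 mm², y = 233 mm, Ī = 25 382 mm⁴.
Bottom flange (beyond web): 111 × 14, A = 1 554 mm², y = 7 mm, Ī = 25 382 mm⁴.
By symmetry the centroid is at mid-height, ȳ = 120 mm.
Transfer each piece to the centroidal x-axis using Ī + A·d² with d = y − 120:
  web: d = 0 mm → contributes +16 128 000 mm⁴
  top flange (beyond web): d = 113 mm → contributes +19 868 408 mm⁴
  bottom flange (beyond web): d = -113 mm → contributes +19 868 408 mm⁴
Total I = 55 864 816 mm⁴.
For the y-axis: x̄ = 37.032 mm.
Repeating about the centroidal y-axis gives I_y = 9 552 837 mm⁴.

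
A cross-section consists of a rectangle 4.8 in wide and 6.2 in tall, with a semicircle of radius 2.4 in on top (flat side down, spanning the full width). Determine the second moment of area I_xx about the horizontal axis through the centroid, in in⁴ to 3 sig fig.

I_xx ≈ 217 in⁴

Break the section into simple shapes (no overlaps), measuring from the bottom-left corner of the bounding box.
Rectangular body: 4.8 × 6.2, A = 29.76 in², y = 3.1 in, Ī = 95.331 in⁴.
Semicircular cap: semicircle r = 2.4, A = 9.0478 in², y = 7.2186 in, Ī = 3.6415 in⁴.
Centroid: ȳ = ΣA·y / ΣA = 4.0602 in.
Transfer each piece to the horizontal axis through the centroid using Ī + A·d² with d = y − 4.0602:
  rectangular body: d = -0.96022 in → contributes +122.77 in⁴
  semicircular cap: d = 3.1584 in → contributes +93.896 in⁴
Total I = 216.67 in⁴.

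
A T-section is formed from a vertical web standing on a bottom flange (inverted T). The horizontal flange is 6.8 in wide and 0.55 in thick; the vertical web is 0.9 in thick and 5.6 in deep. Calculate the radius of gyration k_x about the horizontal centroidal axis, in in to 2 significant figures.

Break the section into simple shapes (no overlaps), measuring from the bottom-left corner of the bounding box.
Flange: 6.8 × 0.55, A = 3.74 in², y = 0.275 in, Ī = 0.09428 in⁴.
Web: 0.9 × 5.6, A = 5.04 in², y = 3.35 in, Ī = 13.17 in⁴.
Centroid: ȳ = ΣA·y / ΣA = 2.04 in.
Transfer each piece to the horizontal centroidal axis using Ī + A·d² with d = y − 2.04:
  flange: d = -1.765 in → contributes +11.75 in⁴
  web: d = 1.31 in → contributes +21.82 in⁴
Total I = 33.57 in⁴.
Radius of gyration: k = √(I/A) = √(33.57 / 8.78) = 1.955 in.

k_x ≈ 2.0 in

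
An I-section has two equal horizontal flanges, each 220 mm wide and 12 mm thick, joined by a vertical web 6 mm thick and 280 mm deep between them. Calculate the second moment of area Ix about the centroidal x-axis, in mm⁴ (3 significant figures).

Split into non-overlapping primitives; take the origin at the lower-left of the bounding box.
Bottom flange: 220 × 12, A = 2 640 mm², y = 6 mm, Ī = 31 680 mm⁴.
Web: 6 × 280, A = 1 680 mm², y = 152 mm, Ī = 10 976 000 mm⁴.
Top flange: 220 × 12, A = 2 640 mm², y = 298 mm, Ī = 31 680 mm⁴.
By symmetry the centroid is at mid-height, ȳ = 152 mm.
Transfer each piece to the centroidal x-axis using Ī + A·d² with d = y − 152:
  bottom flange: d = -146 mm → contributes +56 305 920 mm⁴
  web: d = 0 mm → contributes +10 976 000 mm⁴
  top flange: d = 146 mm → contributes +56 305 920 mm⁴
Total I = 123 587 840 mm⁴.

Ix ≈ 1.24 × 10⁸ mm⁴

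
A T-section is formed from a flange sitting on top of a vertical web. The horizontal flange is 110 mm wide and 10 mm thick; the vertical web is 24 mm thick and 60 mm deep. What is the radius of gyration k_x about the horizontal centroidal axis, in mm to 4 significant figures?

k_x ≈ 21.78 mm

Treat the section as a set of non-overlapping primitives; coordinates are from the bounding-box lower-left.
Flange: 110 × 10, A = 1 100 mm², y = 65 mm, Ī = 9166.67 mm⁴.
Web: 24 × 60, A = 1 440 mm², y = 30 mm, Ī = 432 000 mm⁴.
Centroid: ȳ = ΣA·y / ΣA = 45.1575 mm.
Transfer each piece to the horizontal centroidal axis using Ī + A·d² with d = y − 45.1575:
  flange: d = 19.8425 mm → contributes +442 265 mm⁴
  web: d = -15.1575 mm → contributes +762 839 mm⁴
Total I = 1 205 104 mm⁴.
Radius of gyration: k = √(I/A) = √(1 205 104 / 2 540) = 21.7819 mm.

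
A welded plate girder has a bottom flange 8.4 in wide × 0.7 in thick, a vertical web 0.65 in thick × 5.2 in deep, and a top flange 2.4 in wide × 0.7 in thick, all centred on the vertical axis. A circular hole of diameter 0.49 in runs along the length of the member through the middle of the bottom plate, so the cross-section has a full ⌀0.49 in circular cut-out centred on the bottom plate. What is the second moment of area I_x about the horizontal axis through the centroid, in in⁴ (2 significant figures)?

Break the section into simple shapes (no overlaps), measuring from the bottom-left corner of the bounding box.
Bottom plate: 8.4 × 0.7, A = 5.88 in², y = 0.35 in, Ī = 0.2401 in⁴.
Web plate: 0.65 × 5.2, A = 3.38 in², y = 3.3 in, Ī = 7.616 in⁴.
Top plate: 2.4 × 0.7, A = 1.68 in², y = 6.25 in, Ī = 0.0686 in⁴.
Hole (subtracted): ⌀0.49, A = 0.1886 in², y = 0.35 in, Ī = 0.00283 in⁴.
Centroid: ȳ = ΣA·y / ΣA = 2.199 in.
Transfer each piece to the horizontal axis through the centroid using Ī + A·d² with d = y − 2.199:
  bottom plate: d = -1.849 in → contributes +20.35 in⁴
  web plate: d = 1.101 in → contributes +11.71 in⁴
  top plate: d = 4.051 in → contributes +27.63 in⁴
  hole: d = -1.849 in → contributes −0.6478 in⁴
Total I = 59.05 in⁴.

I_x ≈ 59 in⁴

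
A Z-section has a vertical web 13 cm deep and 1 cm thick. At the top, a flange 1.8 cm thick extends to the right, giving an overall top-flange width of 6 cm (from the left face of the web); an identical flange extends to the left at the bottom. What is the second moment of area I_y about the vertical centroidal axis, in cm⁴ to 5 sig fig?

Treat the section as a set of non-overlapping primitives; coordinates are from the bounding-box lower-left.
Web: 1 × 13, A = 13 cm², x = 5.5 cm, Ī = 1.083333 cm⁴.
Top flange (beyond web): 5 × 1.8, A = 9 cm², x = 8.5 cm, Ī = 18.75 cm⁴.
Bottom flange (beyond web): 5 × 1.8, A = 9 cm², x = 2.5 cm, Ī = 18.75 cm⁴.
Centroid: x̄ = ΣA·x / ΣA = 5.5 cm.
Transfer each piece to the vertical centroidal axis using Ī + A·d² with d = x − 5.5:
  web: d = 0 cm → contributes +1.083333 cm⁴
  top flange (beyond web): d = 3 cm → contributes +99.75 cm⁴
  bottom flange (beyond web): d = -3 cm → contributes +99.75 cm⁴
Total I = 200.5833 cm⁴.

I_y ≈ 200.58 cm⁴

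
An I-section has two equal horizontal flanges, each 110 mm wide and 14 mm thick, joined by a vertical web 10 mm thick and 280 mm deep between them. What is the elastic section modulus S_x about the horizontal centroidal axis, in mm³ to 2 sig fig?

S_x ≈ 5.5 × 10⁵ mm³

Decompose the section into non-overlapping parts with the origin at the bottom-left of its bounding rectangle.
Bottom flange: 110 × 14, A = 1 540 mm², y = 7 mm, Ī = 25 153 mm⁴.
Web: 10 × 280, A = 2 800 mm², y = 154 mm, Ī = 18 293 333 mm⁴.
Top flange: 110 × 14, A = 1 540 mm², y = 301 mm, Ī = 25 153 mm⁴.
By symmetry the centroid is at mid-height, ȳ = 154 mm.
Transfer each piece to the horizontal centroidal axis using Ī + A·d² with d = y − 154:
  bottom flange: d = -147 mm → contributes +33 303 013 mm⁴
  web: d = 0 mm → contributes +18 293 333 mm⁴
  top flange: d = 147 mm → contributes +33 303 013 mm⁴
Total I = 84 899 360 mm⁴.
Extreme fibre distance c = 154 mm; S = I/c = 551 295 mm³.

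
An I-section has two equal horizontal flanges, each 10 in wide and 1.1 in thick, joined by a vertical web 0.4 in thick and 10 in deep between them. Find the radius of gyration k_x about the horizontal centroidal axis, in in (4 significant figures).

Decompose the section into non-overlapping parts with the origin at the bottom-left of its bounding rectangle.
Bottom flange: 10 × 1.1, A = 11 in², y = 0.55 in, Ī = 1.10917 in⁴.
Web: 0.4 × 10, A = 4 in², y = 6.1 in, Ī = 33.3333 in⁴.
Top flange: 10 × 1.1, A = 11 in², y = 11.65 in, Ī = 1.10917 in⁴.
By symmetry the centroid is at mid-height, ȳ = 6.1 in.
Transfer each piece to the horizontal centroidal axis using Ī + A·d² with d = y − 6.1:
  bottom flange: d = -5.55 in → contributes +339.937 in⁴
  web: d = 0 in → contributes +33.3333 in⁴
  top flange: d = 5.55 in → contributes +339.937 in⁴
Total I = 713.207 in⁴.
Radius of gyration: k = √(I/A) = √(713.207 / 26) = 5.23746 in.

k_x ≈ 5.237 in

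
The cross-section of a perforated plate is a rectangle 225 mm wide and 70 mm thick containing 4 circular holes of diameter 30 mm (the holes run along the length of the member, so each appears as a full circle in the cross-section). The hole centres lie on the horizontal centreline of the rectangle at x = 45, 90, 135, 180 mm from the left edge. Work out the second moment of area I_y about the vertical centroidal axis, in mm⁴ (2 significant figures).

Treat the section as a set of non-overlapping primitives; coordinates are from the bounding-box lower-left.
Plate: 225 × 70, A = 15 750 mm², x = 112.5 mm, Ī = 66 445 313 mm⁴.
Hole 1 (subtracted): ⌀30, A = 706.9 mm², x = 45 mm, Ī = 39 761 mm⁴.
Hole 2 (subtracted): ⌀30, A = 706.9 mm², x = 90 mm, Ī = 39 761 mm⁴.
Hole 3 (subtracted): ⌀30, A = 706.9 mm², x = 135 mm, Ī = 39 761 mm⁴.
Hole 4 (subtracted): ⌀30, A = 706.9 mm², x = 180 mm, Ī = 39 761 mm⁴.
By symmetry the centroid is at mid-width, x̄ = 112.5 mm.
Transfer each piece to the vertical centroidal axis using Ī + A·d² with d = x − 112.5:
  plate: d = 0 mm → contributes +66 445 313 mm⁴
  hole 1: d = -67.5 mm → contributes −3 260 384 mm⁴
  hole 2: d = -22.5 mm → contributes −397 608 mm⁴
  hole 3: d = 22.5 mm → contributes −397 608 mm⁴
  hole 4: d = 67.5 mm → contributes −3 260 384 mm⁴
Total I = 59 129 329 mm⁴.

I_y ≈ 5.9 × 10⁷ mm⁴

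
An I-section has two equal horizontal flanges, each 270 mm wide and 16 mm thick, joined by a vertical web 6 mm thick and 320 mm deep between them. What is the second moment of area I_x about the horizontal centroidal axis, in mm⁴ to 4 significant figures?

Break the section into simple shapes (no overlaps), measuring from the bottom-left corner of the bounding box.
Bottom flange: 270 × 16, A = 4 320 mm², y = 8 mm, Ī = 92 160 mm⁴.
Web: 6 × 320, A = 1 920 mm², y = 176 mm, Ī = 16 384 000 mm⁴.
Top flange: 270 × 16, A = 4 320 mm², y = 344 mm, Ī = 92 160 mm⁴.
By symmetry the centroid is at mid-height, ȳ = 176 mm.
Transfer each piece to the horizontal centroidal axis using Ī + A·d² with d = y − 176:
  bottom flange: d = -168 mm → contributes +122 019 840 mm⁴
  web: d = 0 mm → contributes +16 384 000 mm⁴
  top flange: d = 168 mm → contributes +122 019 840 mm⁴
Total I = 260 423 680 mm⁴.

I_x ≈ 2.604 × 10⁸ mm⁴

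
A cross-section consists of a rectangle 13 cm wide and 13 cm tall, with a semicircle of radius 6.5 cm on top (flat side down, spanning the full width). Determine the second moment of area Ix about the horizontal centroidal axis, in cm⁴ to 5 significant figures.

Ix ≈ 6661.0 cm⁴

Split into non-overlapping primitives; take the origin at the lower-left of the bounding box.
Rectangular body: 13 × 13, A = 169 cm², y = 6.5 cm, Ī = 2380.083 cm⁴.
Semicircular cap: semicircle r = 6.5, A = 66.36614 cm², y = 15.75869 cm, Ī = 195.923 cm⁴.
Centroid: ȳ = ΣA·y / ΣA = 9.11067 cm.
Transfer each piece to the horizontal centroidal axis using Ī + A·d² with d = y − 9.11067:
  rectangular body: d = -2.61067 cm → contributes +3531.919 cm⁴
  semicircular cap: d = 6.648016 cm → contributes +3129.049 cm⁴
Total I = 6660.968 cm⁴.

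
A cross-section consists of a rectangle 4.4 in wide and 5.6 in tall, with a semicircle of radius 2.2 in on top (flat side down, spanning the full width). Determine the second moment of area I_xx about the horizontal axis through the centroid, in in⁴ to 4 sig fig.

Break the section into simple shapes (no overlaps), measuring from the bottom-left corner of the bounding box.
Rectangular body: 4.4 × 5.6, A = 24.64 in², y = 2.8 in, Ī = 64.3925 in⁴.
Semicircular cap: semicircle r = 2.2, A = 7.60265 in², y = 6.53371 in, Ī = 2.57112 in⁴.
Centroid: ȳ = ΣA·y / ΣA = 3.68039 in.
Transfer each piece to the horizontal axis through the centroid using Ī + A·d² with d = y − 3.68039:
  rectangular body: d = -0.88039 in → contributes +83.4907 in⁴
  semicircular cap: d = 2.85332 in → contributes +64.4676 in⁴
Total I = 147.958 in⁴.

I_xx ≈ 148.0 in⁴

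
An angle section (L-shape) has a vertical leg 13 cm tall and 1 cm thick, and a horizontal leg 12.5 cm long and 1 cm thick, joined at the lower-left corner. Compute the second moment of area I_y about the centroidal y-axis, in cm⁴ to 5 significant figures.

Break the section into simple shapes (no overlaps), measuring from the bottom-left corner of the bounding box.
Vertical leg: 1 × 13, A = 13 cm², x = 0.5 cm, Ī = 1.083333 cm⁴.
Horizontal leg (remainder): 11.5 × 1, A = 11.5 cm², x = 6.75 cm, Ī = 126.7396 cm⁴.
Centroid: x̄ = ΣA·x / ΣA = 3.433673 cm.
Transfer each piece to the centroidal y-axis using Ī + A·d² with d = x − 3.433673:
  vertical leg: d = -2.933673 cm → contributes +112.9671 cm⁴
  horizontal leg (remainder): d = 3.316327 cm → contributes +253.2168 cm⁴
Total I = 366.1839 cm⁴.

I_y ≈ 366.18 cm⁴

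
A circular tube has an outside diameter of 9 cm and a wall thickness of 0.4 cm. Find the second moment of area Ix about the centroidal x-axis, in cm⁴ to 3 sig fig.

Ix ≈ 100 cm⁴

Treat the section as a set of non-overlapping primitives; coordinates are from the bounding-box lower-left.
Outer circle: ⌀9, A = 63.617 cm², y = 4.5 cm, Ī = 322.06 cm⁴.
Bore (subtracted): ⌀8.2, A = 52.81 cm², y = 4.5 cm, Ī = 221.93 cm⁴.
By symmetry the centroid is at mid-height, ȳ = 4.5 cm.
All pieces are centred on the centroidal x-axis, so I = ΣĪ (holes subtracted) = 100.13 cm⁴.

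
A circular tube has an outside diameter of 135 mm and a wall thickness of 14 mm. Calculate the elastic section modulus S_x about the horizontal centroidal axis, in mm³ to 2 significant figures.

S_x ≈ 1.5 × 10⁵ mm³

Decompose the section into non-overlapping parts with the origin at the bottom-left of its bounding rectangle.
Outer circle: ⌀135, A = 14 314 mm², y = 67.5 mm, Ī = 16 304 406 mm⁴.
Bore (subtracted): ⌀107, A = 8 992 mm², y = 67.5 mm, Ī = 6 434 355 mm⁴.
By symmetry the centroid is at mid-height, ȳ = 67.5 mm.
All pieces are centred on the horizontal centroidal axis, so I = ΣĪ (holes subtracted) = 9 870 051 mm⁴.
Extreme fibre distance c = 67.5 mm; S = I/c = 146 223 mm³.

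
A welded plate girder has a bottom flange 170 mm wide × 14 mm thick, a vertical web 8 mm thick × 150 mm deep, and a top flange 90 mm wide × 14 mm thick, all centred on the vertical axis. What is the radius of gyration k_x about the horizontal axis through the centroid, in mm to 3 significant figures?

k_x ≈ 71.9 mm

Decompose the section into non-overlapping parts with the origin at the bottom-left of its bounding rectangle.
Bottom plate: 170 × 14, A = 2 380 mm², y = 7 mm, Ī = 38 873 mm⁴.
Web plate: 8 × 150, A = 1 200 mm², y = 89 mm, Ī = 2 250 000 mm⁴.
Top plate: 90 × 14, A = 1 260 mm², y = 171 mm, Ī = 20 580 mm⁴.
Centroid: ȳ = ΣA·y / ΣA = 70.025 mm.
Transfer each piece to the horizontal axis through the centroid using Ī + A·d² with d = y − 70.025:
  bottom plate: d = -63.025 mm → contributes +9 492 530 mm⁴
  web plate: d = 18.975 mm → contributes +2 682 070 mm⁴
  top plate: d = 100.98 mm → contributes +12 867 530 mm⁴
Total I = 25 042 130 mm⁴.
Radius of gyration: k = √(I/A) = √(25 042 130 / 4 840) = 71.93 mm.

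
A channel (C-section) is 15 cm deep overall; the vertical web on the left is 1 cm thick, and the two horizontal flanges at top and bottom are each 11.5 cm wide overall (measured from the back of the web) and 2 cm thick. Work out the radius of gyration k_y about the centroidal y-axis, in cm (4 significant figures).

Split into non-overlapping primitives; take the origin at the lower-left of the bounding box.
Web: 1 × 15, A = 15 cm², x = 0.5 cm, Ī = 1.25 cm⁴.
Top flange (beyond web): 10.5 × 2, A = 21 cm², x = 6.25 cm, Ī = 192.938 cm⁴.
Bottom flange (beyond web): 10.5 × 2, A = 21 cm², x = 6.25 cm, Ī = 192.938 cm⁴.
Centroid: x̄ = ΣA·x / ΣA = 4.73684 cm.
Transfer each piece to the centroidal y-axis using Ī + A·d² with d = x − 4.73684:
  web: d = -4.23684 cm → contributes +270.512 cm⁴
  top flange (beyond web): d = 1.51316 cm → contributes +241.02 cm⁴
  bottom flange (beyond web): d = 1.51316 cm → contributes +241.02 cm⁴
Total I = 752.553 cm⁴.
Radius of gyration: k = √(I/A) = √(752.553 / 57) = 3.63355 cm.

k_y ≈ 3.634 cm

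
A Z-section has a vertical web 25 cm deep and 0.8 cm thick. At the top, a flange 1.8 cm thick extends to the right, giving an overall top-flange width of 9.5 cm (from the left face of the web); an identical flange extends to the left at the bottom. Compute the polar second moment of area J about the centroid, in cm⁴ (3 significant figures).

J ≈ 6170 cm⁴

Treat the section as a set of non-overlapping primitives; coordinates are from the bounding-box lower-left.
Web: 0.8 × 25, A = 20 cm², y = 12.5 cm, Ī = 1041.7 cm⁴.
Top flange (beyond web): 8.7 × 1.8, A = 15.66 cm², y = 24.1 cm, Ī = 4.2282 cm⁴.
Bottom flange (beyond web): 8.7 × 1.8, A = 15.66 cm², y = 0.9 cm, Ī = 4.2282 cm⁴.
Centroid: ȳ = ΣA·y / ΣA = 12.5 cm.
Transfer each piece to the centroidal x-axis using Ī + A·d² with d = y − 12.5:
  web: d = 0 cm → contributes +1041.7 cm⁴
  top flange (beyond web): d = 11.6 cm → contributes +2111.4 cm⁴
  bottom flange (beyond web): d = -11.6 cm → contributes +2111.4 cm⁴
Total I = 5264.5 cm⁴.
For the y-axis: x̄ = 9.1 cm.
Repeating about the centroidal y-axis gives I_y = 905.28 cm⁴.
Polar second moment: J = I_x + I_y = 6169.8 cm⁴.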